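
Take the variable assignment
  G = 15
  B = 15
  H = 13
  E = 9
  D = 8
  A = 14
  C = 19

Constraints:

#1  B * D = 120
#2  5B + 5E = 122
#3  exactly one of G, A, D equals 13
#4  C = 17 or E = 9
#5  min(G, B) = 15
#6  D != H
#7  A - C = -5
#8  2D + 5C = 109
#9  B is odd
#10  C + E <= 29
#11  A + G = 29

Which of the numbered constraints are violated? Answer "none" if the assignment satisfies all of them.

No — constraints 2, 3, and 8 are not satisfied.

#1 B * D = 15 * 8 = 120 — holds.
#2 5B + 5E = 5(15) + 5(9) = 120, not 122 — fails.
#3 G=15, A=14, D=8; 0 of them equal 13, not exactly one — fails.
#4 C = 19 ≠ 17, but E = 9 = 9 (second disjunct) — holds.
#5 min(15, 15) = 15 — holds.
#6 D = 8, H = 13; distinct — holds.
#7 A - C = 14 - 19 = -5 — holds.
#8 2D + 5C = 2(8) + 5(19) = 111, not 109 — fails.
#9 B = 15 is odd — holds.
#10 C + E = 19 + 9 = 28; 28 ≤ 29 — holds.
#11 A + G = 14 + 15 = 29 — holds.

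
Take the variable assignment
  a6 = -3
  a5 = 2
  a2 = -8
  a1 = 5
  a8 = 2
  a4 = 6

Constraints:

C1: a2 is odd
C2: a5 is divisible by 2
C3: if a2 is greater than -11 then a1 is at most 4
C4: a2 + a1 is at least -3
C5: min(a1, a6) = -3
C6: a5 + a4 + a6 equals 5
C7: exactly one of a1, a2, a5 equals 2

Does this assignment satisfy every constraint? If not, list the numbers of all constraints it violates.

C1: a2 = -8 is even  false
C2: 2 / 2 = 1, so 2 divides 2  true
C3: a2 = -8 > -11, so we need a1 ≤ 4; but a1 = 5 > 4  false
C4: a2 + a1 = -8 + 5 = -3; -3 ≥ -3  true
C5: min(5, -3) = -3  true
C6: a5 + a4 + a6 = 2 + 6 + (-3) = 5  true
C7: a1=5, a2=-8, a5=2; 1 of them equals 2  true

Violated: 1, 3.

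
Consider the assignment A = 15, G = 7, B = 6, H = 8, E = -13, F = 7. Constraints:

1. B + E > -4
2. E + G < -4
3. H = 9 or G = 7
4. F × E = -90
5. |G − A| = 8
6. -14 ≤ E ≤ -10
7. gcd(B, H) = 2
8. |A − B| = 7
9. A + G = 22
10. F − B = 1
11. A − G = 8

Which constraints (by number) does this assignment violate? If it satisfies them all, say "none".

1. B + E = 6 + (-13) = -7; -7 ≤ -4, bound -4 not met  FAIL
2. E + G = -13 + 7 = -6; -6 < -4  OK
3. H = 8 ≠ 9, but G = 7 = 7 (second disjunct)  OK
4. F × E = 7 × (-13) = -91, not -90  FAIL
5. |7 − 15| = 8  OK
6. E = -13 lies in [-14, -10]  OK
7. gcd(6, 8) = 2  OK
8. |15 − 6| = 9, not 7  FAIL
9. A + G = 15 + 7 = 22  OK
10. F − B = 7 − 6 = 1  OK
11. A − G = 15 − 7 = 8  OK

No — constraints 1, 4, 8 are not satisfied.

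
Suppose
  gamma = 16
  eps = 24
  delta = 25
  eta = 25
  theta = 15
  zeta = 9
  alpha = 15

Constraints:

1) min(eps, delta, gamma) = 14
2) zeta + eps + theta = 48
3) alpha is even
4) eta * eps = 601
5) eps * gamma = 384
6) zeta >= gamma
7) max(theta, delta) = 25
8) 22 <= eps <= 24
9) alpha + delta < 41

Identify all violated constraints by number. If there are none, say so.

1) min(24, 25, 16) = 16, not 14 — fails.
2) zeta + eps + theta = 9 + 24 + 15 = 48 — holds.
3) alpha = 15 is odd — fails.
4) eta * eps = 25 * 24 = 600, not 601 — fails.
5) eps * gamma = 24 * 16 = 384 — holds.
6) zeta = 9, gamma = 16; 9 < 16 (want ≥) — fails.
7) max(15, 25) = 25 — holds.
8) eps = 24 lies in [22, 24] — holds.
9) alpha + delta = 15 + 25 = 40; 40 < 41 — holds.

Violated: 1, 3, 4, and 6.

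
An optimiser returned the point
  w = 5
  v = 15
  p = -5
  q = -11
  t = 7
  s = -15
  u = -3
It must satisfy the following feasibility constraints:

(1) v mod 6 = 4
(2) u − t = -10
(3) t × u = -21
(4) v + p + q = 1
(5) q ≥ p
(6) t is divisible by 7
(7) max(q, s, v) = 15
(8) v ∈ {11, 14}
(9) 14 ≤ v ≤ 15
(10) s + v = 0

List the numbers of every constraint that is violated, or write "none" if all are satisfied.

Constraints 1, 4, 5, 8 are violated.

(1) 15 mod 6 = 3, not 4  false
(2) u − t = -3 − 7 = -10  true
(3) t × u = 7 × (-3) = -21  true
(4) v + p + q = 15 + (-5) + (-11) = -1, not 1  false
(5) q = -11, p = -5; -11 < -5 (want ≥)  false
(6) 7 / 7 = 1, so 7 divides 7  true
(7) max(-11, -15, 15) = 15  true
(8) v = 15 is not in {11, 14}  false
(9) v = 15 lies in [14, 15]  true
(10) s + v = -15 + 15 = 0  true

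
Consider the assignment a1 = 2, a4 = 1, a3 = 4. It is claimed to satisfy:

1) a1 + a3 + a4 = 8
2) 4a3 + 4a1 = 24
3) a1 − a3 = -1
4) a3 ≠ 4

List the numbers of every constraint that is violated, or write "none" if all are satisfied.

The assignment fails constraints 1, 3, and 4.

1) a1 + a3 + a4 = 2 + 4 + 1 = 7, not 8 — fails.
2) 4a3 + 4a1 = 4(4) + 4(2) = 24 — holds.
3) a1 − a3 = 2 − 4 = -2, not -1 — fails.
4) a3 = 4, but 4 is required to differ — fails.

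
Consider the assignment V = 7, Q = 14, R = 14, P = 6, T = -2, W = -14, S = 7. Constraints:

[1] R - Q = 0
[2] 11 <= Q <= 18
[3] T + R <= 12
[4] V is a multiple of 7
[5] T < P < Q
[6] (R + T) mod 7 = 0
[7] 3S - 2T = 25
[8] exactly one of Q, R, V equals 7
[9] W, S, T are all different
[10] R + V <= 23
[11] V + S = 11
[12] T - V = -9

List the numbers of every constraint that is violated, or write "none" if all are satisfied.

[1] R - Q = 14 - 14 = 0  yes
[2] Q = 14 lies in [11, 18]  yes
[3] T + R = -2 + 14 = 12; 12 ≤ 12  yes
[4] 7 / 7 = 1, so 7 divides 7  yes
[5] values -2 < 6 < 14  yes
[6] R + T = 12; 12 mod 7 = 5, not 0  no
[7] 3S - 2T = 3(7) - 2(-2) = 25  yes
[8] Q=14, R=14, V=7; 1 of them equals 7  yes
[9] values -14, 7, -2 are pairwise distinct  yes
[10] R + V = 14 + 7 = 21; 21 ≤ 23  yes
[11] V + S = 7 + 7 = 14, not 11  no
[12] T - V = -2 - 7 = -9  yes

Constraints 6 and 11 are violated.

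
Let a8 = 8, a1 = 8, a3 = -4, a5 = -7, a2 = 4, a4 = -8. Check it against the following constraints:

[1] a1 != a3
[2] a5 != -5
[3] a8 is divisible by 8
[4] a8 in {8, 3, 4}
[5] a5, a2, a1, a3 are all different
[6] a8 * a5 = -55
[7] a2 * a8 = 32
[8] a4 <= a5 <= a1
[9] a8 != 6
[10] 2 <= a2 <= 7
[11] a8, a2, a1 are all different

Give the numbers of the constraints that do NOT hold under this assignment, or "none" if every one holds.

[1] a1 = 8, a3 = -4; distinct — OK.
[2] a5 = -7, and -7 ≠ -5 — OK.
[3] 8 / 8 = 1, so 8 divides 8 — OK.
[4] a8 = 8 is in {8, 3, 4} — OK.
[5] values -7, 4, 8, -4 are pairwise distinct — OK.
[6] a8 * a5 = 8 * (-7) = -56, not -55 — violated.
[7] a2 * a8 = 4 * 8 = 32 — OK.
[8] values -8 <= -7 <= 8 — OK.
[9] a8 = 8, and 8 ≠ 6 — OK.
[10] a2 = 4 lies in [2, 7] — OK.
[11] a8 = a1 = 8, not all different — violated.

The assignment fails constraints 6, 11.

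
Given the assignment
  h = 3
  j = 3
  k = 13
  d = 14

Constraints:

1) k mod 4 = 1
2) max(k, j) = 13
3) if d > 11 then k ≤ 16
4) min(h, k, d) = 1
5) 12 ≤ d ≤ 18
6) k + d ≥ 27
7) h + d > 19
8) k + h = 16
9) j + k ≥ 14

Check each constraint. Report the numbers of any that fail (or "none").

1) 13 mod 4 = 1  ✓
2) max(13, 3) = 13  ✓
3) d = 14 > 11, so we need k ≤ 16; k = 13 ≤ 16  ✓
4) min(3, 13, 14) = 3, not 1  ✗
5) d = 14 lies in [12, 18]  ✓
6) k + d = 13 + 14 = 27; 27 ≥ 27  ✓
7) h + d = 3 + 14 = 17; 17 ≤ 19, bound 19 not met  ✗
8) k + h = 13 + 3 = 16  ✓
9) j + k = 3 + 13 = 16; 16 ≥ 14  ✓

No — constraints 4 and 7 are not satisfied.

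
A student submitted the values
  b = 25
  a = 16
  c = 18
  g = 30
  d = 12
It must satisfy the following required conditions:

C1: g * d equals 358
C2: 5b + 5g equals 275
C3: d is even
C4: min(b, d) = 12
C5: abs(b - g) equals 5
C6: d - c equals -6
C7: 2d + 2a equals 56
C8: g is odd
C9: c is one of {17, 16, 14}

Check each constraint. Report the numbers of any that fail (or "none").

C1: g * d = 30 * 12 = 360, not 358 — violated.
C2: 5b + 5g = 5(25) + 5(30) = 275 — satisfied.
C3: d = 12 is even — satisfied.
C4: min(25, 12) = 12 — satisfied.
C5: abs(25 - 30) = 5 — satisfied.
C6: d - c = 12 - 18 = -6 — satisfied.
C7: 2d + 2a = 2(12) + 2(16) = 56 — satisfied.
C8: g = 30 is even — violated.
C9: c = 18 is not in {17, 16, 14} — violated.

No — constraints 1, 8, 9 are not satisfied.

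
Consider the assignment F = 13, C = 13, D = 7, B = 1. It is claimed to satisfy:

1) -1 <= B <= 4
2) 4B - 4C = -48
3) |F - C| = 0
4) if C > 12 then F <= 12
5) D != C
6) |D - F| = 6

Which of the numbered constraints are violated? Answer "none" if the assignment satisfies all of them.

No — constraint 4 is not satisfied.

1) B = 1 lies in [-1, 4] — holds.
2) 4B - 4C = 4(1) - 4(13) = -48 — holds.
3) |13 - 13| = 0 — holds.
4) C = 13 > 12, so we need F ≤ 12; but F = 13 > 12 — fails.
5) D = 7, C = 13; distinct — holds.
6) |7 - 13| = 6 — holds.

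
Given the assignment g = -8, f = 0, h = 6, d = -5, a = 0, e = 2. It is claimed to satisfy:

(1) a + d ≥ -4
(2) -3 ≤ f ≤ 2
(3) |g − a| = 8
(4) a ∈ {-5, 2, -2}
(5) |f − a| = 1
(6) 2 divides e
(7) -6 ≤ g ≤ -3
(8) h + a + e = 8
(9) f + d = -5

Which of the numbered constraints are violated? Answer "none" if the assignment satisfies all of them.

(1) a + d = 0 + (-5) = -5; -5 < -4, bound -4 not met  ✗
(2) f = 0 lies in [-3, 2]  ✓
(3) |-8 − 0| = 8  ✓
(4) a = 0 is not in {-5, 2, -2}  ✗
(5) |0 − 0| = 0, not 1  ✗
(6) 2 / 2 = 1, so 2 divides 2  ✓
(7) g = -8 is outside [-6, -3]  ✗
(8) h + a + e = 6 + 0 + 2 = 8  ✓
(9) f + d = 0 + (-5) = -5  ✓

The assignment fails constraints 1, 4, 5, 7.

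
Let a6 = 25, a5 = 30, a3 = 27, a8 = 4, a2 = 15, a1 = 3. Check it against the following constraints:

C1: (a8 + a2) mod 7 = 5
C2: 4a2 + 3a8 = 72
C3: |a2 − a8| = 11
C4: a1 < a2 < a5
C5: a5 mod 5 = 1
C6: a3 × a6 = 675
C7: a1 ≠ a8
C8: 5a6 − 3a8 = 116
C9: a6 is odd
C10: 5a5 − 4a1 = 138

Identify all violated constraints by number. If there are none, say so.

C1: a8 + a2 = 19; 19 mod 7 = 5  yes
C2: 4a2 + 3a8 = 4(15) + 3(4) = 72  yes
C3: |15 − 4| = 11  yes
C4: values 3 < 15 < 30  yes
C5: 30 mod 5 = 0, not 1  no
C6: a3 × a6 = 27 × 25 = 675  yes
C7: a1 = 3, a8 = 4; distinct  yes
C8: 5a6 − 3a8 = 5(25) − 3(4) = 113, not 116  no
C9: a6 = 25 is odd  yes
C10: 5a5 − 4a1 = 5(30) − 4(3) = 138  yes

Violated: 5 and 8.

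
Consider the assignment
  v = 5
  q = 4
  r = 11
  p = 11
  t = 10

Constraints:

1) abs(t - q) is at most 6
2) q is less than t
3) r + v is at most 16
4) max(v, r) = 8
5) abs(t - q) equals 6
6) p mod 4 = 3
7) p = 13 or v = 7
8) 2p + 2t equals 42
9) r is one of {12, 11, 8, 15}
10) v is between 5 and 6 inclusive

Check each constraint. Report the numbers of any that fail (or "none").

Violated: 4 and 7.

1) abs(10 - 4) = 6; 6 ≤ 6 — holds.
2) q = 4, t = 10; 4 < 10 — holds.
3) r + v = 11 + 5 = 16; 16 ≤ 16 — holds.
4) max(5, 11) = 11, not 8 — fails.
5) abs(10 - 4) = 6 — holds.
6) 11 mod 4 = 3 — holds.
7) p = 11 ≠ 13 and v = 5 ≠ 7; both disjuncts false — fails.
8) 2p + 2t = 2(11) + 2(10) = 42 — holds.
9) r = 11 is in {12, 11, 8, 15} — holds.
10) v = 5 lies in [5, 6] — holds.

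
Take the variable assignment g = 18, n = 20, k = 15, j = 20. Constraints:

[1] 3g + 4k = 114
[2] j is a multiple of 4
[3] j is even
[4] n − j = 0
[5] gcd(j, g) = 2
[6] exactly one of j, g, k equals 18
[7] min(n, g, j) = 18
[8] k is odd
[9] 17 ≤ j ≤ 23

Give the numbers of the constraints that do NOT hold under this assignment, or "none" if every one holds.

None — every constraint holds.

[1] 3g + 4k = 3(18) + 4(15) = 114 — holds.
[2] 20 / 4 = 5, so 4 divides 20 — holds.
[3] j = 20 is even — holds.
[4] n − j = 20 − 20 = 0 — holds.
[5] gcd(20, 18) = 2 — holds.
[6] j=20, g=18, k=15; 1 of them equals 18 — holds.
[7] min(20, 18, 20) = 18 — holds.
[8] k = 15 is odd — holds.
[9] j = 20 lies in [17, 23] — holds.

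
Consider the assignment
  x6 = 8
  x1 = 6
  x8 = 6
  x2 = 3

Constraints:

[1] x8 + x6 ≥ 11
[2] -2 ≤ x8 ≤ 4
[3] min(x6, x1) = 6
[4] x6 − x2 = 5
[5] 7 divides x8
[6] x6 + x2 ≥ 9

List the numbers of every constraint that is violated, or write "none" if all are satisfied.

No — constraints 2, 5 are not satisfied.

[1] x8 + x6 = 6 + 8 = 14; 14 ≥ 11  true
[2] x8 = 6 is outside [-2, 4]  false
[3] min(8, 6) = 6  true
[4] x6 − x2 = 8 − 3 = 5  true
[5] 6 = 7×0 + 6, so 7 does not divide 6  false
[6] x6 + x2 = 8 + 3 = 11; 11 ≥ 9  true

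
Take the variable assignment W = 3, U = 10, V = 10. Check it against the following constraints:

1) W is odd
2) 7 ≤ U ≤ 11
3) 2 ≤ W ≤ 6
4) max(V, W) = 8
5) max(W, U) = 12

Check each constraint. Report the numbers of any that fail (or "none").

Constraints 4 and 5 do not hold.

1) W = 3 is odd — OK.
2) U = 10 lies in [7, 11] — OK.
3) W = 3 lies in [2, 6] — OK.
4) max(10, 3) = 10, not 8 — violated.
5) max(3, 10) = 10, not 12 — violated.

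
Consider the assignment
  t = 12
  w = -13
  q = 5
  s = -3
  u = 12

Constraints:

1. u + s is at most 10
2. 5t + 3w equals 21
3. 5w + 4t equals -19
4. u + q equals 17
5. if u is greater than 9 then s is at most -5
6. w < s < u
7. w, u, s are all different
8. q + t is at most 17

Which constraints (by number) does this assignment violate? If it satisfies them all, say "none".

1. u + s = 12 + (-3) = 9; 9 ≤ 10 — OK.
2. 5t + 3w = 5(12) + 3(-13) = 21 — OK.
3. 5w + 4t = 5(-13) + 4(12) = -17, not -19 — violated.
4. u + q = 12 + 5 = 17 — OK.
5. u = 12 > 9, so we need s ≤ -5; but s = -3 > -5 — violated.
6. values -13 < -3 < 12 — OK.
7. values -13, 12, -3 are pairwise distinct — OK.
8. q + t = 5 + 12 = 17; 17 ≤ 17 — OK.

Constraints 3 and 5 do not hold.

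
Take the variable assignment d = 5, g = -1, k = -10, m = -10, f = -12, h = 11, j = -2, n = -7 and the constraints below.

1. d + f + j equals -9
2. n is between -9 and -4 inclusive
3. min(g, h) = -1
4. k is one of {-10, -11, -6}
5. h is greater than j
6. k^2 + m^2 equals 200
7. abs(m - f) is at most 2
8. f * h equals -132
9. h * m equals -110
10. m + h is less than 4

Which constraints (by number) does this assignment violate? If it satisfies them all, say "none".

All constraints are satisfied.

1. d + f + j = 5 + (-12) + (-2) = -9 — OK.
2. n = -7 lies in [-9, -4] — OK.
3. min(-1, 11) = -1 — OK.
4. k = -10 is in {-10, -11, -6} — OK.
5. h = 11, j = -2; 11 > -2 — OK.
6. k^2 + m^2 = (-10)^2 + (-10)^2 = 100 + 100 = 200 — OK.
7. abs(-10 - (-12)) = 2; 2 ≤ 2 — OK.
8. f * h = -12 * 11 = -132 — OK.
9. h * m = 11 * (-10) = -110 — OK.
10. m + h = -10 + 11 = 1; 1 < 4 — OK.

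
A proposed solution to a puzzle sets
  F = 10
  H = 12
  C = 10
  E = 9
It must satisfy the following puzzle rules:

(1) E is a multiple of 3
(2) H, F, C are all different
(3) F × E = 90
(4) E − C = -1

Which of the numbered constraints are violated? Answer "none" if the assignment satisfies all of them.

(1) 9 / 3 = 3, so 3 divides 9  OK
(2) F = C = 10, not all different  FAIL
(3) F × E = 10 × 9 = 90  OK
(4) E − C = 9 − 10 = -1  OK

Constraint 2 does not hold.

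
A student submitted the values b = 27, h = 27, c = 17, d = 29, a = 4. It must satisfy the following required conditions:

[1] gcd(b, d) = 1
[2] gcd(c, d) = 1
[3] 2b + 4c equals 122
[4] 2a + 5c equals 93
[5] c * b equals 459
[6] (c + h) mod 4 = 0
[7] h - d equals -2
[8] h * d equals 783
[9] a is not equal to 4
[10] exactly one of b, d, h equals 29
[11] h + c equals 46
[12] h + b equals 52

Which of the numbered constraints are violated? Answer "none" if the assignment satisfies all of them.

Violated: 9, 11, and 12.

[1] gcd(27, 29) = 1  OK
[2] gcd(17, 29) = 1  OK
[3] 2b + 4c = 2(27) + 4(17) = 122  OK
[4] 2a + 5c = 2(4) + 5(17) = 93  OK
[5] c * b = 17 * 27 = 459  OK
[6] c + h = 44; 44 mod 4 = 0  OK
[7] h - d = 27 - 29 = -2  OK
[8] h * d = 27 * 29 = 783  OK
[9] a = 4, but 4 is required to differ  FAIL
[10] b=27, d=29, h=27; 1 of them equals 29  OK
[11] h + c = 27 + 17 = 44, not 46  FAIL
[12] h + b = 27 + 27 = 54, not 52  FAIL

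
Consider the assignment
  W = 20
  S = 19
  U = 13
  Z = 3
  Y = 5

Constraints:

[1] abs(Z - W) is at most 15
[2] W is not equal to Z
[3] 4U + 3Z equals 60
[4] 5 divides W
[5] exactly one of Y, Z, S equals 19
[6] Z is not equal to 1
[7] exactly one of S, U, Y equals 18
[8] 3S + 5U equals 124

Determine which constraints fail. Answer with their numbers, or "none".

[1] abs(3 - 20) = 17; 17 > 15, exceeds bound 15  ✗
[2] W = 20, Z = 3; distinct  ✓
[3] 4U + 3Z = 4(13) + 3(3) = 61, not 60  ✗
[4] 20 / 5 = 4, so 5 divides 20  ✓
[5] Y=5, Z=3, S=19; 1 of them equals 19  ✓
[6] Z = 3, and 3 ≠ 1  ✓
[7] S=19, U=13, Y=5; 0 of them equal 18, not exactly one  ✗
[8] 3S + 5U = 3(19) + 5(13) = 122, not 124  ✗

The assignment fails constraints 1, 3, 7, and 8.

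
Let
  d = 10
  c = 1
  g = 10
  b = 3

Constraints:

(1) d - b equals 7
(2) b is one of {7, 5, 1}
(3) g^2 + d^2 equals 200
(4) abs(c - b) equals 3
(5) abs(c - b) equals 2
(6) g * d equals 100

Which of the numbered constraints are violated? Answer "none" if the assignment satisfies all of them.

No — constraints 2 and 4 are not satisfied.

(1) d - b = 10 - 3 = 7 — OK.
(2) b = 3 is not in {7, 5, 1} — violated.
(3) g^2 + d^2 = 10^2 + 10^2 = 100 + 100 = 200 — OK.
(4) abs(1 - 3) = 2, not 3 — violated.
(5) abs(1 - 3) = 2 — OK.
(6) g * d = 10 * 10 = 100 — OK.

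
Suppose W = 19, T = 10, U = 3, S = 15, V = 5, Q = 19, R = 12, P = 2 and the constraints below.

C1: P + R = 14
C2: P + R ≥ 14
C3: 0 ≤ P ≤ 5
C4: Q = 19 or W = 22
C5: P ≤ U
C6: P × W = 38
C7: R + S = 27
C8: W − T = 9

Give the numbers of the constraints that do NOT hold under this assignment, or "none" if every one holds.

The assignment satisfies every constraint.

C1: P + R = 2 + 12 = 14 — OK.
C2: P + R = 2 + 12 = 14; 14 ≥ 14 — OK.
C3: P = 2 lies in [0, 5] — OK.
C4: Q = 19 = 19 (first disjunct) — OK.
C5: P = 2, U = 3; 2 ≤ 3 — OK.
C6: P × W = 2 × 19 = 38 — OK.
C7: R + S = 12 + 15 = 27 — OK.
C8: W − T = 19 − 10 = 9 — OK.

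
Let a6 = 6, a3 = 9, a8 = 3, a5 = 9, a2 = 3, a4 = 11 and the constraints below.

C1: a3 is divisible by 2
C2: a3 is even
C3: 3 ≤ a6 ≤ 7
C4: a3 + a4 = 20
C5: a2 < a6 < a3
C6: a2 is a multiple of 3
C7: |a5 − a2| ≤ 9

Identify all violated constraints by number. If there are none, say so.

The assignment fails constraints 1, 2.

C1: 9 = 2×4 + 1, so 2 does not divide 9  false
C2: a3 = 9 is odd  false
C3: a6 = 6 lies in [3, 7]  true
C4: a3 + a4 = 9 + 11 = 20  true
C5: values 3 < 6 < 9  true
C6: 3 / 3 = 1, so 3 divides 3  true
C7: |9 − 3| = 6; 6 ≤ 9  true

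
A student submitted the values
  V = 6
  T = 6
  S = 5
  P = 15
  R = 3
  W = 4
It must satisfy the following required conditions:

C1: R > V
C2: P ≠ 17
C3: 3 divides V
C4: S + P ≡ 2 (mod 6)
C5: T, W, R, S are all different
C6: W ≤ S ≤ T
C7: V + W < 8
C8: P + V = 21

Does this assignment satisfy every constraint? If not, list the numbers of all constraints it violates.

No — constraints 1 and 7 are not satisfied.

C1: R = 3, V = 6; 3 ≤ 6 (want >)  false
C2: P = 15, and 15 ≠ 17  true
C3: 6 / 3 = 2, so 3 divides 6  true
C4: S + P = 20; 20 mod 6 = 2  true
C5: values 6, 4, 3, 5 are pairwise distinct  true
C6: values 4 ≤ 5 ≤ 6  true
C7: V + W = 6 + 4 = 10; 10 ≥ 8, bound 8 not met  false
C8: P + V = 15 + 6 = 21  true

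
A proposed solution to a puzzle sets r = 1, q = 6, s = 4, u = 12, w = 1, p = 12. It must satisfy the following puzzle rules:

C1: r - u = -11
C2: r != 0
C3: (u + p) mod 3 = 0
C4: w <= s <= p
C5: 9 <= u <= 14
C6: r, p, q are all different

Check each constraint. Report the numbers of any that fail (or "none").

C1: r - u = 1 - 12 = -11 — satisfied.
C2: r = 1, and 1 ≠ 0 — satisfied.
C3: u + p = 24; 24 mod 3 = 0 — satisfied.
C4: values 1 <= 4 <= 12 — satisfied.
C5: u = 12 lies in [9, 14] — satisfied.
C6: values 1, 12, 6 are pairwise distinct — satisfied.

None — every constraint holds.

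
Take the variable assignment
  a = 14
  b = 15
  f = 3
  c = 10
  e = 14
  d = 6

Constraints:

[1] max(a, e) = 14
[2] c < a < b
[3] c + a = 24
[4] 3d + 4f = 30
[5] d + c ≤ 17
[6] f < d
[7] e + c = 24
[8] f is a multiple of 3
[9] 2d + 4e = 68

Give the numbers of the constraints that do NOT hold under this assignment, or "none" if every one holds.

[1] max(14, 14) = 14 — holds.
[2] values 10 < 14 < 15 — holds.
[3] c + a = 10 + 14 = 24 — holds.
[4] 3d + 4f = 3(6) + 4(3) = 30 — holds.
[5] d + c = 6 + 10 = 16; 16 ≤ 17 — holds.
[6] f = 3, d = 6; 3 < 6 — holds.
[7] e + c = 14 + 10 = 24 — holds.
[8] 3 / 3 = 1, so 3 divides 3 — holds.
[9] 2d + 4e = 2(6) + 4(14) = 68 — holds.

Yes — all constraints hold.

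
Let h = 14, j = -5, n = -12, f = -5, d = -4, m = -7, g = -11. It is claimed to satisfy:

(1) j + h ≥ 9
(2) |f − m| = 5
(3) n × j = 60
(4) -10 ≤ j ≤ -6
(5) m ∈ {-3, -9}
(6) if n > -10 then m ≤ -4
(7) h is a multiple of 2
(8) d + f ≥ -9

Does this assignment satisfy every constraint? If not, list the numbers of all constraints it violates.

(1) j + h = -5 + 14 = 9; 9 ≥ 9 — holds.
(2) |-5 − (-7)| = 2, not 5 — does not hold.
(3) n × j = -12 × (-5) = 60 — holds.
(4) j = -5 is outside [-10, -6] — does not hold.
(5) m = -7 is not in {-3, -9} — does not hold.
(6) n = -12, not > -10; antecedent false, conditional vacuously true — holds.
(7) 14 / 2 = 7, so 2 divides 14 — holds.
(8) d + f = -4 + (-5) = -9; -9 ≥ -9 — holds.

The assignment fails constraints 2, 4, and 5.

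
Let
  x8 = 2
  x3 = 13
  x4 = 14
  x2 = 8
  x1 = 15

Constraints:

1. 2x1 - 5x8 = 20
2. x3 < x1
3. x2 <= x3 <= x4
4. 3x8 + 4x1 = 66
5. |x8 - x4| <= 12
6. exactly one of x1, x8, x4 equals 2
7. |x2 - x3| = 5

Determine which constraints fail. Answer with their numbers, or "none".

None — every constraint holds.

1. 2x1 - 5x8 = 2(15) - 5(2) = 20 — OK.
2. x3 = 13, x1 = 15; 13 < 15 — OK.
3. values 8 <= 13 <= 14 — OK.
4. 3x8 + 4x1 = 3(2) + 4(15) = 66 — OK.
5. |2 - 14| = 12; 12 ≤ 12 — OK.
6. x1=15, x8=2, x4=14; 1 of them equals 2 — OK.
7. |8 - 13| = 5 — OK.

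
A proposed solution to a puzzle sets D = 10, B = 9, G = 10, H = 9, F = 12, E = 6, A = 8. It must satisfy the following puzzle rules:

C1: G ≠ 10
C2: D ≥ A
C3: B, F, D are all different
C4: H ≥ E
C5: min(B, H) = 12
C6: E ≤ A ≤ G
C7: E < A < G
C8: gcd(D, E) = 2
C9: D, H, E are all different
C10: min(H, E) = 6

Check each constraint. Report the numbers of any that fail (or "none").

C1: G = 10, but 10 is required to differ — fails.
C2: D = 10, A = 8; 10 ≥ 8 — holds.
C3: values 9, 12, 10 are pairwise distinct — holds.
C4: H = 9, E = 6; 9 ≥ 6 — holds.
C5: min(9, 9) = 9, not 12 — fails.
C6: values 6 ≤ 8 ≤ 10 — holds.
C7: values 6 < 8 < 10 — holds.
C8: gcd(10, 6) = 2 — holds.
C9: values 10, 9, 6 are pairwise distinct — holds.
C10: min(9, 6) = 6 — holds.

No — constraints 1 and 5 are not satisfied.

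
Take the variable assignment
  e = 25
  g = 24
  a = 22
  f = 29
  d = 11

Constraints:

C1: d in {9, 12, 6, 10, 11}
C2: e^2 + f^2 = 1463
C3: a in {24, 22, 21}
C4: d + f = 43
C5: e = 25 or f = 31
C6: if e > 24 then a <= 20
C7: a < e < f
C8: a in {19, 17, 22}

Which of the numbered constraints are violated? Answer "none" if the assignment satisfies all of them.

Constraints 2, 4, 6 do not hold.

C1: d = 11 is in {9, 12, 6, 10, 11}  ✔
C2: e^2 + f^2 = 25^2 + 29^2 = 625 + 841 = 1466, not 1463  ✘
C3: a = 22 is in {24, 22, 21}  ✔
C4: d + f = 11 + 29 = 40, not 43  ✘
C5: e = 25 = 25 (first disjunct)  ✔
C6: e = 25 > 24, so we need a ≤ 20; but a = 22 > 20  ✘
C7: values 22 < 25 < 29  ✔
C8: a = 22 is in {19, 17, 22}  ✔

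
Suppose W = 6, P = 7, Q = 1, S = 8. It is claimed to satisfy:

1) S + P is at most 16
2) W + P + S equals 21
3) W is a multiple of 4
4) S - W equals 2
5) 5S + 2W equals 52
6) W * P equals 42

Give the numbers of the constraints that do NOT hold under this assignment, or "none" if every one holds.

1) S + P = 8 + 7 = 15; 15 ≤ 16 — holds.
2) W + P + S = 6 + 7 + 8 = 21 — holds.
3) 6 = 4*1 + 2, so 4 does not divide 6 — does not hold.
4) S - W = 8 - 6 = 2 — holds.
5) 5S + 2W = 5(8) + 2(6) = 52 — holds.
6) W * P = 6 * 7 = 42 — holds.

No — constraint 3 is not satisfied.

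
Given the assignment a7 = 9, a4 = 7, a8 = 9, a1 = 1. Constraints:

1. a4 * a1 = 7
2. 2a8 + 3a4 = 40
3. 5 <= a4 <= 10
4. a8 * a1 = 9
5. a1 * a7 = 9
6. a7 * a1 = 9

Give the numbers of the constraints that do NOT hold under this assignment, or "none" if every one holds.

1. a4 * a1 = 7 * 1 = 7 — satisfied.
2. 2a8 + 3a4 = 2(9) + 3(7) = 39, not 40 — violated.
3. a4 = 7 lies in [5, 10] — satisfied.
4. a8 * a1 = 9 * 1 = 9 — satisfied.
5. a1 * a7 = 1 * 9 = 9 — satisfied.
6. a7 * a1 = 9 * 1 = 9 — satisfied.

The assignment fails constraint 2.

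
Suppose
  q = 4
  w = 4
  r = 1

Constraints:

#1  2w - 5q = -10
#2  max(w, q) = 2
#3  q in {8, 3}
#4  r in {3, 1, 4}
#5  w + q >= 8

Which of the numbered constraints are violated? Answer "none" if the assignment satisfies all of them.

#1 2w - 5q = 2(4) - 5(4) = -12, not -10  false
#2 max(4, 4) = 4, not 2  false
#3 q = 4 is not in {8, 3}  false
#4 r = 1 is in {3, 1, 4}  true
#5 w + q = 4 + 4 = 8; 8 ≥ 8  true

Constraints 1, 2, 3 are violated.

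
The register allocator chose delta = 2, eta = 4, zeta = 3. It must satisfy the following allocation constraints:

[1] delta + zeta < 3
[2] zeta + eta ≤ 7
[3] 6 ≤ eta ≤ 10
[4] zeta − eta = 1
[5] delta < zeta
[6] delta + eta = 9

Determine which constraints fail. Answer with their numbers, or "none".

[1] delta + zeta = 2 + 3 = 5; 5 ≥ 3, bound 3 not met — does not hold.
[2] zeta + eta = 3 + 4 = 7; 7 ≤ 7 — holds.
[3] eta = 4 is outside [6, 10] — does not hold.
[4] zeta − eta = 3 − 4 = -1, not 1 — does not hold.
[5] delta = 2, zeta = 3; 2 < 3 — holds.
[6] delta + eta = 2 + 4 = 6, not 9 — does not hold.

Violated: 1, 3, 4, and 6.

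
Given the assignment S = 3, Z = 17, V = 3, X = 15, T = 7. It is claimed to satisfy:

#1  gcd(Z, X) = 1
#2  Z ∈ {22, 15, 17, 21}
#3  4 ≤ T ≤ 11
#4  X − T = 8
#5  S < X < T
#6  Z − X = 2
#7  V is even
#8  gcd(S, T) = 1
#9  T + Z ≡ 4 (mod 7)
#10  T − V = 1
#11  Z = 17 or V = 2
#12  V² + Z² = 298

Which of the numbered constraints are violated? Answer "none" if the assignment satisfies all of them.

#1 gcd(17, 15) = 1  true
#2 Z = 17 is in {22, 15, 17, 21}  true
#3 T = 7 lies in [4, 11]  true
#4 X − T = 15 − 7 = 8  true
#5 values 3, 15, 7; X = 15 is not < T = 7  false
#6 Z − X = 17 − 15 = 2  true
#7 V = 3 is odd  false
#8 gcd(3, 7) = 1  true
#9 T + Z = 24; 24 mod 7 = 3, not 4  false
#10 T − V = 7 − 3 = 4, not 1  false
#11 Z = 17 = 17 (first disjunct)  true
#12 V² + Z² = 3² + 17² = 9 + 289 = 298  true

Constraints 5, 7, 9, and 10 are violated.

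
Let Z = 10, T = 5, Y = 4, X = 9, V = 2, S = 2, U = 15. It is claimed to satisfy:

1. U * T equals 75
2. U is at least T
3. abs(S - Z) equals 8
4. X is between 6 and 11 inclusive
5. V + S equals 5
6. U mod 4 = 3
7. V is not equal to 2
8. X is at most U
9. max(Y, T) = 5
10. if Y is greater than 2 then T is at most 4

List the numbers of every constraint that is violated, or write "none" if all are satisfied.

Constraints 5, 7, 10 do not hold.

1. U * T = 15 * 5 = 75  OK
2. U = 15, T = 5; 15 ≥ 5  OK
3. abs(2 - 10) = 8  OK
4. X = 9 lies in [6, 11]  OK
5. V + S = 2 + 2 = 4, not 5  FAIL
6. 15 mod 4 = 3  OK
7. V = 2, but 2 is required to differ  FAIL
8. X = 9, U = 15; 9 ≤ 15  OK
9. max(4, 5) = 5  OK
10. Y = 4 > 2, so we need T ≤ 4; but T = 5 > 4  FAIL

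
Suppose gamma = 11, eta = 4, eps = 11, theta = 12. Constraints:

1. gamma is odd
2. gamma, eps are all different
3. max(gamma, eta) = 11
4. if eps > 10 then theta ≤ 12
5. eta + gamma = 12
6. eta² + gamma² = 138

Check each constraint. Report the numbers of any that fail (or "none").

No — constraints 2, 5, and 6 are not satisfied.

1. gamma = 11 is odd  ✓
2. gamma = eps = 11, not all different  ✗
3. max(11, 4) = 11  ✓
4. eps = 11 > 10, so we need theta ≤ 12; theta = 12 ≤ 12  ✓
5. eta + gamma = 4 + 11 = 15, not 12  ✗
6. eta² + gamma² = 4² + 11² = 16 + 121 = 137, not 138  ✗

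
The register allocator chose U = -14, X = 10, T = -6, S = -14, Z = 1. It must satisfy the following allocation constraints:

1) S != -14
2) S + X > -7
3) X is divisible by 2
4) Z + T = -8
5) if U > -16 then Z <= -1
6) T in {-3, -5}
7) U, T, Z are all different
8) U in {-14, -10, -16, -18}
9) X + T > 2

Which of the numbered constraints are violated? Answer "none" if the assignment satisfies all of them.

The assignment fails constraints 1, 4, 5, 6.

1) S = -14, but -14 is required to differ  no
2) S + X = -14 + 10 = -4; -4 > -7  yes
3) 10 / 2 = 5, so 2 divides 10  yes
4) Z + T = 1 + (-6) = -5, not -8  no
5) U = -14 > -16, so we need Z ≤ -1; but Z = 1 > -1  no
6) T = -6 is not in {-3, -5}  no
7) values -14, -6, 1 are pairwise distinct  yes
8) U = -14 is in {-14, -10, -16, -18}  yes
9) X + T = 10 + (-6) = 4; 4 > 2  yes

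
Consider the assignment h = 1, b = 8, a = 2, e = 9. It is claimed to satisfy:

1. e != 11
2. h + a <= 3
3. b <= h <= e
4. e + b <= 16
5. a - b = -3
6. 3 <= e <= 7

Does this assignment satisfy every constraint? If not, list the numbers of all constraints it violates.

No — constraints 3, 4, 5, and 6 are not satisfied.

1. e = 9, and 9 ≠ 11  ✔
2. h + a = 1 + 2 = 3; 3 ≤ 3  ✔
3. values 8, 1, 9; b = 8 is not <= h = 1  ✘
4. e + b = 9 + 8 = 17; 17 > 16, bound 16 not met  ✘
5. a - b = 2 - 8 = -6, not -3  ✘
6. e = 9 is outside [3, 7]  ✘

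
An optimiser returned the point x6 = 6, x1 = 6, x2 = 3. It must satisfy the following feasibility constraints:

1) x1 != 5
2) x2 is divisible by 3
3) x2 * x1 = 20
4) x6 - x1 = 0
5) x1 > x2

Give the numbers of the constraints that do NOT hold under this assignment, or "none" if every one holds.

1) x1 = 6, and 6 ≠ 5  ✔
2) 3 / 3 = 1, so 3 divides 3  ✔
3) x2 * x1 = 3 * 6 = 18, not 20  ✘
4) x6 - x1 = 6 - 6 = 0  ✔
5) x1 = 6, x2 = 3; 6 > 3  ✔

Constraint 3 is violated.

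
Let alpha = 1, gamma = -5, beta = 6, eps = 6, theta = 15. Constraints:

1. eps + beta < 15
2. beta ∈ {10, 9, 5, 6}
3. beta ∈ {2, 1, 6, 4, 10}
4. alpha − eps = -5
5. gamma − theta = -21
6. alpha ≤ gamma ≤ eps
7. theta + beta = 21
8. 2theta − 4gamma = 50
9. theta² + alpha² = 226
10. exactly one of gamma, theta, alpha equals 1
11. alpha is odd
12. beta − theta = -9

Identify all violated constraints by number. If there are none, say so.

The assignment fails constraints 5 and 6.

1. eps + beta = 6 + 6 = 12; 12 < 15  OK
2. beta = 6 is in {10, 9, 5, 6}  OK
3. beta = 6 is in {2, 1, 6, 4, 10}  OK
4. alpha − eps = 1 − 6 = -5  OK
5. gamma − theta = -5 − 15 = -20, not -21  FAIL
6. values 1, -5, 6; alpha = 1 is not ≤ gamma = -5  FAIL
7. theta + beta = 15 + 6 = 21  OK
8. 2theta − 4gamma = 2(15) − 4(-5) = 50  OK
9. theta² + alpha² = 15² + 1² = 225 + 1 = 226  OK
10. gamma=-5, theta=15, alpha=1; 1 of them equals 1  OK
11. alpha = 1 is odd  OK
12. beta − theta = 6 − 15 = -9  OK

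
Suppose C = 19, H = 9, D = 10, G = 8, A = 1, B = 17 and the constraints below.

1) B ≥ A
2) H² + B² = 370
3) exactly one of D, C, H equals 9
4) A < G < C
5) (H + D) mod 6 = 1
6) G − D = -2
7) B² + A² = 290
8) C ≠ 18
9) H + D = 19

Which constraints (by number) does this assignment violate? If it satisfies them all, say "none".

All constraints are satisfied.

1) B = 17, A = 1; 17 ≥ 1 — holds.
2) H² + B² = 9² + 17² = 81 + 289 = 370 — holds.
3) D=10, C=19, H=9; 1 of them equals 9 — holds.
4) values 1 < 8 < 19 — holds.
5) H + D = 19; 19 mod 6 = 1 — holds.
6) G − D = 8 − 10 = -2 — holds.
7) B² + A² = 17² + 1² = 289 + 1 = 290 — holds.
8) C = 19, and 19 ≠ 18 — holds.
9) H + D = 9 + 10 = 19 — holds.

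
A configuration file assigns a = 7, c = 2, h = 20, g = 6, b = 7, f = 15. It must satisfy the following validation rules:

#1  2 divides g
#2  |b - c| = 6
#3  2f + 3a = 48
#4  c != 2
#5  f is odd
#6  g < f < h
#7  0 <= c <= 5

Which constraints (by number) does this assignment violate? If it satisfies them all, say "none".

#1 6 / 2 = 3, so 2 divides 6 — OK.
#2 |7 - 2| = 5, not 6 — violated.
#3 2f + 3a = 2(15) + 3(7) = 51, not 48 — violated.
#4 c = 2, but 2 is required to differ — violated.
#5 f = 15 is odd — OK.
#6 values 6 < 15 < 20 — OK.
#7 c = 2 lies in [0, 5] — OK.

No — constraints 2, 3, 4 are not satisfied.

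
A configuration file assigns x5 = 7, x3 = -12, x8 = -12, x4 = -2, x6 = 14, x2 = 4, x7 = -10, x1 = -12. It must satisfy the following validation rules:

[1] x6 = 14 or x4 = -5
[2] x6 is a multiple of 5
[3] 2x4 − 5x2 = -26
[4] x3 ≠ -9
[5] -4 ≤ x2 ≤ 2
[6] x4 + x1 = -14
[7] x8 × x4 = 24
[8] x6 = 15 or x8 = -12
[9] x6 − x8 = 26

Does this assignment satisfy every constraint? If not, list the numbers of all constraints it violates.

The assignment fails constraints 2, 3, and 5.

[1] x6 = 14 = 14 (first disjunct) — OK.
[2] 14 = 5×2 + 4, so 5 does not divide 14 — violated.
[3] 2x4 − 5x2 = 2(-2) − 5(4) = -24, not -26 — violated.
[4] x3 = -12, and -12 ≠ -9 — OK.
[5] x2 = 4 is outside [-4, 2] — violated.
[6] x4 + x1 = -2 + (-12) = -14 — OK.
[7] x8 × x4 = -12 × (-2) = 24 — OK.
[8] x6 = 14 ≠ 15, but x8 = -12 = -12 (second disjunct) — OK.
[9] x6 − x8 = 14 − (-12) = 26 — OK.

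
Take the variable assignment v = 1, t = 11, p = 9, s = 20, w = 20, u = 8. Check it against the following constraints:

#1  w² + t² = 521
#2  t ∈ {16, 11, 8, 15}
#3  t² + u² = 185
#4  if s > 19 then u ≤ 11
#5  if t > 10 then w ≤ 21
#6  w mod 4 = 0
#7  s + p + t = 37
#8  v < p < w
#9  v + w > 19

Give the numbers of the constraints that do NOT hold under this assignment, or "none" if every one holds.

#1 w² + t² = 20² + 11² = 400 + 121 = 521 — satisfied.
#2 t = 11 is in {16, 11, 8, 15} — satisfied.
#3 t² + u² = 11² + 8² = 121 + 64 = 185 — satisfied.
#4 s = 20 > 19, so we need u ≤ 11; u = 8 ≤ 11 — satisfied.
#5 t = 11 > 10, so we need w ≤ 21; w = 20 ≤ 21 — satisfied.
#6 20 mod 4 = 0 — satisfied.
#7 s + p + t = 20 + 9 + 11 = 40, not 37 — violated.
#8 values 1 < 9 < 20 — satisfied.
#9 v + w = 1 + 20 = 21; 21 > 19 — satisfied.

Violated: 7.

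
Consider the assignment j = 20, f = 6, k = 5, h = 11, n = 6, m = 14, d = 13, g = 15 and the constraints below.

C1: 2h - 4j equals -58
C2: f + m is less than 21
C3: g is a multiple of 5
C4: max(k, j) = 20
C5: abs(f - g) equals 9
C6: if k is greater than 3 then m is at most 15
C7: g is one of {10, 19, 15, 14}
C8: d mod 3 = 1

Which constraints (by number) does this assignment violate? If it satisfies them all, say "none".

Yes — all constraints hold.

C1: 2h - 4j = 2(11) - 4(20) = -58 — holds.
C2: f + m = 6 + 14 = 20; 20 < 21 — holds.
C3: 15 / 5 = 3, so 5 divides 15 — holds.
C4: max(5, 20) = 20 — holds.
C5: abs(6 - 15) = 9 — holds.
C6: k = 5 > 3, so we need m ≤ 15; m = 14 ≤ 15 — holds.
C7: g = 15 is in {10, 19, 15, 14} — holds.
C8: 13 mod 3 = 1 — holds.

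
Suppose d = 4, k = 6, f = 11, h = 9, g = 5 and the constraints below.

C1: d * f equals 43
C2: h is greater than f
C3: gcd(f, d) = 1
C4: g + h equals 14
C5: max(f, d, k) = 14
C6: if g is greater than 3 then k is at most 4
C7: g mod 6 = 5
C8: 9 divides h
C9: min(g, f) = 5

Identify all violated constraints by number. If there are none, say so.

C1: d * f = 4 * 11 = 44, not 43  fails
C2: h = 9, f = 11; 9 ≤ 11 (want >)  fails
C3: gcd(11, 4) = 1  holds
C4: g + h = 5 + 9 = 14  holds
C5: max(11, 4, 6) = 11, not 14  fails
C6: g = 5 > 3, so we need k ≤ 4; but k = 6 > 4  fails
C7: 5 mod 6 = 5  holds
C8: 9 / 9 = 1, so 9 divides 9  holds
C9: min(5, 11) = 5  holds

Violated: 1, 2, 5, and 6.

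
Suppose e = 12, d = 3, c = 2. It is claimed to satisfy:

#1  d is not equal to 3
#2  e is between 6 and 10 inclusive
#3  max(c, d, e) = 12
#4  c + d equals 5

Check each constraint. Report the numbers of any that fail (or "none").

Violated: 1 and 2.

#1 d = 3, but 3 is required to differ  ✘
#2 e = 12 is outside [6, 10]  ✘
#3 max(2, 3, 12) = 12  ✔
#4 c + d = 2 + 3 = 5  ✔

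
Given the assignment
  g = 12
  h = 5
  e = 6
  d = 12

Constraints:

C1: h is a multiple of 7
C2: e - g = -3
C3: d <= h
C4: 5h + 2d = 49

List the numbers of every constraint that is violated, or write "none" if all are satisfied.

C1: 5 = 7*0 + 5, so 7 does not divide 5  fails
C2: e - g = 6 - 12 = -6, not -3  fails
C3: d = 12, h = 5; 12 > 5 (want ≤)  fails
C4: 5h + 2d = 5(5) + 2(12) = 49  holds

No — constraints 1, 2, and 3 are not satisfied.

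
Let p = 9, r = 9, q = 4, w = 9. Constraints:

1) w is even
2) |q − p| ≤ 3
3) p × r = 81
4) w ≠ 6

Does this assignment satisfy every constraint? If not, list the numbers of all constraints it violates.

The assignment fails constraints 1 and 2.

1) w = 9 is odd  no
2) |4 − 9| = 5; 5 > 3, exceeds bound 3  no
3) p × r = 9 × 9 = 81  yes
4) w = 9, and 9 ≠ 6  yes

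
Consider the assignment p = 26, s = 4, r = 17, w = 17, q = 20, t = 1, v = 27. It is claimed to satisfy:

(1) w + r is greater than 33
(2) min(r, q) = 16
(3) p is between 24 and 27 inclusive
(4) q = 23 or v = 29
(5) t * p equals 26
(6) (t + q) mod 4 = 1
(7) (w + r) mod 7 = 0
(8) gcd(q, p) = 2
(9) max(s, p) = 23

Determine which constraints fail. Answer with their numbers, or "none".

(1) w + r = 17 + 17 = 34; 34 > 33 — holds.
(2) min(17, 20) = 17, not 16 — does not hold.
(3) p = 26 lies in [24, 27] — holds.
(4) q = 20 ≠ 23 and v = 27 ≠ 29; both disjuncts false — does not hold.
(5) t * p = 1 * 26 = 26 — holds.
(6) t + q = 21; 21 mod 4 = 1 — holds.
(7) w + r = 34; 34 mod 7 = 6, not 0 — does not hold.
(8) gcd(20, 26) = 2 — holds.
(9) max(4, 26) = 26, not 23 — does not hold.

Constraints 2, 4, 7, and 9 do not hold.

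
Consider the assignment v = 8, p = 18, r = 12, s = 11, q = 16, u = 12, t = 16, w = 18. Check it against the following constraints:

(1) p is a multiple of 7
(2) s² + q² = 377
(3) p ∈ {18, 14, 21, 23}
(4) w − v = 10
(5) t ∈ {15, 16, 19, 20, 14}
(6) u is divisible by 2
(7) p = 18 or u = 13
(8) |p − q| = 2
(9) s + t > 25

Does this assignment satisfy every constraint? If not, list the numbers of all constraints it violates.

(1) 18 = 7×2 + 4, so 7 does not divide 18  no
(2) s² + q² = 11² + 16² = 121 + 256 = 377  yes
(3) p = 18 is in {18, 14, 21, 23}  yes
(4) w − v = 18 − 8 = 10  yes
(5) t = 16 is in {15, 16, 19, 20, 14}  yes
(6) 12 / 2 = 6, so 2 divides 12  yes
(7) p = 18 = 18 (first disjunct)  yes
(8) |18 − 16| = 2  yes
(9) s + t = 11 + 16 = 27; 27 > 25  yes

The assignment fails constraint 1.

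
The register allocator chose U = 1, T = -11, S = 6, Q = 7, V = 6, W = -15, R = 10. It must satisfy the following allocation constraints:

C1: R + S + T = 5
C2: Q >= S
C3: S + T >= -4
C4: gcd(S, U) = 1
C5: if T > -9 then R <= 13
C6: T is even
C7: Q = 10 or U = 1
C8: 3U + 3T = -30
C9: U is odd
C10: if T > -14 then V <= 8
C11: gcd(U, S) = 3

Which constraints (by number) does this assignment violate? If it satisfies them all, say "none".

C1: R + S + T = 10 + 6 + (-11) = 5 — satisfied.
C2: Q = 7, S = 6; 7 ≥ 6 — satisfied.
C3: S + T = 6 + (-11) = -5; -5 < -4, bound -4 not met — violated.
C4: gcd(6, 1) = 1 — satisfied.
C5: T = -11, not > -9; antecedent false, conditional vacuously true — satisfied.
C6: T = -11 is odd — violated.
C7: Q = 7 ≠ 10, but U = 1 = 1 (second disjunct) — satisfied.
C8: 3U + 3T = 3(1) + 3(-11) = -30 — satisfied.
C9: U = 1 is odd — satisfied.
C10: T = -11 > -14, so we need V ≤ 8; V = 6 ≤ 8 — satisfied.
C11: gcd(1, 6) = 1, not 3 — violated.

The assignment fails constraints 3, 6, 11.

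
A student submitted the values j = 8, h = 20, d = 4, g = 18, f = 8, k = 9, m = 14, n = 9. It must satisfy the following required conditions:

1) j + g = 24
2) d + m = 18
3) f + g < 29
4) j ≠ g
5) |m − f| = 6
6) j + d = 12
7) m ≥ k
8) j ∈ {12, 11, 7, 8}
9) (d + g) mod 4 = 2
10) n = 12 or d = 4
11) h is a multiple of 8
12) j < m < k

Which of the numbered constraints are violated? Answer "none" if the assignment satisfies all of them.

1) j + g = 8 + 18 = 26, not 24 — fails.
2) d + m = 4 + 14 = 18 — holds.
3) f + g = 8 + 18 = 26; 26 < 29 — holds.
4) j = 8, g = 18; distinct — holds.
5) |14 − 8| = 6 — holds.
6) j + d = 8 + 4 = 12 — holds.
7) m = 14, k = 9; 14 ≥ 9 — holds.
8) j = 8 is in {12, 11, 7, 8} — holds.
9) d + g = 22; 22 mod 4 = 2 — holds.
10) n = 9 ≠ 12, but d = 4 = 4 (second disjunct) — holds.
11) 20 = 8×2 + 4, so 8 does not divide 20 — fails.
12) values 8, 14, 9; m = 14 is not < k = 9 — fails.

Constraints 1, 11, and 12 do not hold.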